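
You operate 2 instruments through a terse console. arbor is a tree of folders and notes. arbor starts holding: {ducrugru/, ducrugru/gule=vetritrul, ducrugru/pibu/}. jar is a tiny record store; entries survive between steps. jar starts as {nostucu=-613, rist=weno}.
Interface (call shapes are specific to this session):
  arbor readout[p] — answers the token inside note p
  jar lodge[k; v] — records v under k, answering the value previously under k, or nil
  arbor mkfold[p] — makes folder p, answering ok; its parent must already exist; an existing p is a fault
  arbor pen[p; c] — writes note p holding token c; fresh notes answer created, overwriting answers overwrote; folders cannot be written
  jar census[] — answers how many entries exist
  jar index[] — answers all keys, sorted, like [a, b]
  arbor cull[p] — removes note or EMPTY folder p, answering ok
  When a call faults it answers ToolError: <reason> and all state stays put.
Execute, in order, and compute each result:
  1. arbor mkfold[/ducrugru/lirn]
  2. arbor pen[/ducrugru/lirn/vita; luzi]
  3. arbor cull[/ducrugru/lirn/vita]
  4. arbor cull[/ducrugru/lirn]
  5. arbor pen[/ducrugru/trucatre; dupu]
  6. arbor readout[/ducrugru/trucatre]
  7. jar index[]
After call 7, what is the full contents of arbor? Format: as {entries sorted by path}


Act: arbor mkfold[p→/ducrugru/lirn]
Obs: ok
Act: arbor pen[p→/ducrugru/lirn/vita; c→luzi]
Obs: created
Act: arbor cull[p→/ducrugru/lirn/vita]
Obs: ok
Act: arbor cull[p→/ducrugru/lirn]
Obs: ok
Act: arbor pen[p→/ducrugru/trucatre; c→dupu]
Obs: created
Act: arbor readout[p→/ducrugru/trucatre]
Obs: dupu
Act: jar index[]
Obs: [nostucu, rist]

Answer: {ducrugru/, ducrugru/gule=vetritrul, ducrugru/pibu/, ducrugru/trucatre=dupu}


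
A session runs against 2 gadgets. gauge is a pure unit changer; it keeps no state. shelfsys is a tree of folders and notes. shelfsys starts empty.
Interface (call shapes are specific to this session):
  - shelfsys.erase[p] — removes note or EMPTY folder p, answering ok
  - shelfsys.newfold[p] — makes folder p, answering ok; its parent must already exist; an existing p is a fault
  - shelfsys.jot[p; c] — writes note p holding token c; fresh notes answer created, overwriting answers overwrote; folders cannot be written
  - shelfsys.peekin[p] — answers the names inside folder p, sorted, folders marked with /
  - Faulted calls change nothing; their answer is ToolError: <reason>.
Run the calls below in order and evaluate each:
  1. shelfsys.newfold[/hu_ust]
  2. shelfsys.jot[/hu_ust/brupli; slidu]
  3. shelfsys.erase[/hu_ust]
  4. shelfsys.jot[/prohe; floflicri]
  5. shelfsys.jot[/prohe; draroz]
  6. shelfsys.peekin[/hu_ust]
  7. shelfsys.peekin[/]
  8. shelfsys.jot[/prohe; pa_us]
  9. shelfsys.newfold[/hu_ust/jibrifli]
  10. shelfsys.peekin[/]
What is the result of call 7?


Answer: [hu_ust/, prohe]

Derivation:
CALL newfold[p=/hu_ust]
RET  ok
CALL jot[p=/hu_ust/brupli; c=slidu]
RET  created
CALL erase[p=/hu_ust]
RET  ToolError: not empty
CALL jot[p=/prohe; c=floflicri]
RET  created
CALL jot[p=/prohe; c=draroz]
RET  overwrote
CALL peekin[p=/hu_ust]
RET  [brupli]
CALL peekin[p=/]
RET  [hu_ust/, prohe]
CALL jot[p=/prohe; c=pa_us]
RET  overwrote
CALL newfold[p=/hu_ust/jibrifli]
RET  ok
CALL peekin[p=/]
RET  [hu_ust/, prohe]


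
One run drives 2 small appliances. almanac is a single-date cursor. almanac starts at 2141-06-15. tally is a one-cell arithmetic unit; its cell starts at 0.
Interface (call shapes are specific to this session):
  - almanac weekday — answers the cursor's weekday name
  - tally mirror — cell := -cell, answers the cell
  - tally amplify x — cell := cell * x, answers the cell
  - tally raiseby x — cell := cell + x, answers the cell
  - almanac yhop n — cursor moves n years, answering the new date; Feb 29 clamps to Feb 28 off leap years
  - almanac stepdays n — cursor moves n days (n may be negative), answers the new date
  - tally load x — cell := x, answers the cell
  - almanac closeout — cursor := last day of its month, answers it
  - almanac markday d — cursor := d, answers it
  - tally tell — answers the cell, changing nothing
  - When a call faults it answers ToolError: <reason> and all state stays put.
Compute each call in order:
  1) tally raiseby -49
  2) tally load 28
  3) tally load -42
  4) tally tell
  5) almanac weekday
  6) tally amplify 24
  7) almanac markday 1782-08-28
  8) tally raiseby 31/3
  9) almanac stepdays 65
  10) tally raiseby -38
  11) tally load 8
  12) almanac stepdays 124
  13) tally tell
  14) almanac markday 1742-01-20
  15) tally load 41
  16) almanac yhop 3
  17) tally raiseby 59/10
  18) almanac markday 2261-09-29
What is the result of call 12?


Then tally raiseby with x: -49, — result: -49.
Using tally load with x: 28: 28.
Then tally load with x: -42, — result: -42.
Next I call tally tell(), yielding -42.
I try almanac weekday(), and get Thursday.
Invoking tally amplify with x: 24, yielding -1008.
Invoking almanac markday with d: 1782-08-28, yielding 1782-08-28.
Next I call tally raiseby with x: 31/3, giving -2993/3.
I call almanac stepdays with n: 65, — result: 1782-11-01.
Invoking tally raiseby with x: -38, and get -3107/3.
Next I call tally load with x: 8, — result: 8.
I try almanac stepdays with n: 124, and see 1783-03-05.
I invoke tally tell(): 8.
I call almanac markday with d: 1742-01-20, which returns 1742-01-20.
I use tally load with x: 41, giving 41.
Calling almanac yhop with n: 3, — result: 1745-01-20.
Next I call tally raiseby with x: 59/10, → 469/10.
Now I run almanac markday with d: 2261-09-29, → 2261-09-29.

Answer: 1783-03-05


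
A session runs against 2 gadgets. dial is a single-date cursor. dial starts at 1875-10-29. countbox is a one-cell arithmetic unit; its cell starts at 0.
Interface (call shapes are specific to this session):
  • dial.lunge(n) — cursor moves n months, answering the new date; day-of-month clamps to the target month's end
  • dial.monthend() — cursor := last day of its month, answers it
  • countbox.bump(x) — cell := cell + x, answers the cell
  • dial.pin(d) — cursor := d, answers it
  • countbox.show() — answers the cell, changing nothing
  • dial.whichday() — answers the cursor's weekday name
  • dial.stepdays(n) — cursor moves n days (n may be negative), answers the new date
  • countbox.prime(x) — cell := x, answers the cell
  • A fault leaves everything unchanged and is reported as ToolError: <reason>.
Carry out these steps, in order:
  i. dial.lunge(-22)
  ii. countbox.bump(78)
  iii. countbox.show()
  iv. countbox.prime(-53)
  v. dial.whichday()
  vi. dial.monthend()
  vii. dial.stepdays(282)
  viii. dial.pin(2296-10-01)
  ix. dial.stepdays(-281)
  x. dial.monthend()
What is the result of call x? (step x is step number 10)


;; 1. dial.lunge(-22) : 1873-12-29
;; 2. countbox.bump(78) : 78
;; 3. countbox.show() : 78
;; 4. countbox.prime(-53) : -53
;; 5. dial.whichday() : Monday
;; 6. dial.monthend() : 1873-12-31
;; 7. dial.stepdays(282) : 1874-10-09
;; 8. dial.pin(2296-10-01) : 2296-10-01
;; 9. dial.stepdays(-281) : 2295-12-25
;; 10. dial.monthend() : 2295-12-31

Answer: 2295-12-31


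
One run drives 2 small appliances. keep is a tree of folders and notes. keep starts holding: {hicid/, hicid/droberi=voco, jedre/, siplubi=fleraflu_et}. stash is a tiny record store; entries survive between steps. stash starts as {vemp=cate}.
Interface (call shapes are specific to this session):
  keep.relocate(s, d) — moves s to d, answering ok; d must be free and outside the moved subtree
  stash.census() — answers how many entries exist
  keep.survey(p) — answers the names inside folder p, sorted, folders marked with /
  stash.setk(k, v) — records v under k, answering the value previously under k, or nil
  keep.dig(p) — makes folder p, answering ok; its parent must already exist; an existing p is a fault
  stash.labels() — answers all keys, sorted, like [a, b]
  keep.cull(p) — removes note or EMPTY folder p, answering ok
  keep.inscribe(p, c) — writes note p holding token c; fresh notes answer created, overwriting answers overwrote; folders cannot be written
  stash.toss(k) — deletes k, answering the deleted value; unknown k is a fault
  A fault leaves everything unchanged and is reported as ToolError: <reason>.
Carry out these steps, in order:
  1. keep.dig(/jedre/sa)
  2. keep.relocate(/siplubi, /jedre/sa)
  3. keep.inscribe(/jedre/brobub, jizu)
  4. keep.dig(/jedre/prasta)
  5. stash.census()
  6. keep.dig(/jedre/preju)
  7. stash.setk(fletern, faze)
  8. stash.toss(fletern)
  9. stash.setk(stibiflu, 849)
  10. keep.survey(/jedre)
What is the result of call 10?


Next I call keep.dig passing /jedre/sa, yielding ok.
Then keep.relocate passing /siplubi, /jedre/sa, — result: ToolError: exists.
Next I call keep.inscribe passing /jedre/brobub, jizu, — result: created.
Calling keep.dig passing /jedre/prasta: ok.
Invoking stash.census, and get 1.
I call keep.dig passing /jedre/preju, which returns ok.
I invoke stash.setk passing fletern, faze, and see nil.
I call stash.toss passing fletern, which returns faze.
I run stash.setk passing stibiflu, 849, yielding nil.
Then keep.survey passing /jedre, which returns [brobub, prasta/, preju/, sa/].

Answer: [brobub, prasta/, preju/, sa/]


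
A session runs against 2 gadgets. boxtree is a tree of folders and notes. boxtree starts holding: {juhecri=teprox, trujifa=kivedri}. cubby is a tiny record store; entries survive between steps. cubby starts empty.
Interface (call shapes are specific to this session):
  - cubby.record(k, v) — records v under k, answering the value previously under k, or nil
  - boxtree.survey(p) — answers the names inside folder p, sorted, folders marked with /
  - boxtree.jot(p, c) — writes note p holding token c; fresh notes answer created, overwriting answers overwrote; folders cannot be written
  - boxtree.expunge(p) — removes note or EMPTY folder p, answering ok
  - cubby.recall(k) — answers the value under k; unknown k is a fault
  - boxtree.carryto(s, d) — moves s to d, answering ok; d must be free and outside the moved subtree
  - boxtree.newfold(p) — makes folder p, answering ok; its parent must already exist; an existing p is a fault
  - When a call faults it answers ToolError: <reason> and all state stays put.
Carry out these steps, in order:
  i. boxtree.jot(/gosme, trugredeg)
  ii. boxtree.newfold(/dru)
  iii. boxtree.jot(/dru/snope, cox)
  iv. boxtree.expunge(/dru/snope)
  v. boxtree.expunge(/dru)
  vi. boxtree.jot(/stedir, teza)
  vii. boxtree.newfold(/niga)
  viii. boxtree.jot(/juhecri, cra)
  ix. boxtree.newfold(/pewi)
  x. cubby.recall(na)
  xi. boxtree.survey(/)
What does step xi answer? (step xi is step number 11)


! 1. boxtree.jot(p→/gosme, c→trugredeg) ~> created
! 2. boxtree.newfold(p→/dru) ~> ok
! 3. boxtree.jot(p→/dru/snope, c→cox) ~> created
! 4. boxtree.expunge(p→/dru/snope) ~> ok
! 5. boxtree.expunge(p→/dru) ~> ok
! 6. boxtree.jot(p→/stedir, c→teza) ~> created
! 7. boxtree.newfold(p→/niga) ~> ok
! 8. boxtree.jot(p→/juhecri, c→cra) ~> overwrote
! 9. boxtree.newfold(p→/pewi) ~> ok
! 10. cubby.recall(k→na) ~> ToolError: no such key na
! 11. boxtree.survey(p→/) ~> [gosme, juhecri, niga/, pewi/, stedir, trujifa]

Answer: [gosme, juhecri, niga/, pewi/, stedir, trujifa]


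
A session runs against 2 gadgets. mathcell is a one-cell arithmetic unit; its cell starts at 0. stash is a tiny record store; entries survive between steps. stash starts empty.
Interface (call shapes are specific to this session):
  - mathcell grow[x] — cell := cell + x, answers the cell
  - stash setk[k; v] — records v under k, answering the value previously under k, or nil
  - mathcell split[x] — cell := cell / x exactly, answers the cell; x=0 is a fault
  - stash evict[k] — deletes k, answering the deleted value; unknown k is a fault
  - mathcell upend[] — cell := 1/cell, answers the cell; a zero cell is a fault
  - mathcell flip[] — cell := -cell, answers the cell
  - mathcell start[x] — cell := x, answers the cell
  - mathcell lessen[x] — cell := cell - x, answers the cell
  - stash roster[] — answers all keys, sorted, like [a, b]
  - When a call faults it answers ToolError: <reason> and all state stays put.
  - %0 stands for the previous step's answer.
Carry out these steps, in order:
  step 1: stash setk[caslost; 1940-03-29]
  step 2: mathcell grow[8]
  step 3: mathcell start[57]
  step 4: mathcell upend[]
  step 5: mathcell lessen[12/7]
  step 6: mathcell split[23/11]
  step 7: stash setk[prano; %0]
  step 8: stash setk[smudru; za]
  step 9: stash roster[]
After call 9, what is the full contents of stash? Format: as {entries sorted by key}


Answer: {caslost=1940-03-29, prano=-7447/9177, smudru=za}

Derivation:
Calling stash setk(k→caslost, v→1940-03-29), giving nil.
Using mathcell grow(x→8), — result: 8.
Now I run mathcell start(x→57), and observe 57.
Invoking mathcell upend(), — result: 1/57.
Now I run mathcell lessen(x→12/7), and observe -677/399.
I invoke mathcell split(x→23/11), and observe -7447/9177.
I invoke stash setk(k→prano, v→%0), yielding nil.
I invoke stash setk(k→smudru, v→za), which returns nil.
Next I call stash roster, yielding [caslost, prano, smudru].


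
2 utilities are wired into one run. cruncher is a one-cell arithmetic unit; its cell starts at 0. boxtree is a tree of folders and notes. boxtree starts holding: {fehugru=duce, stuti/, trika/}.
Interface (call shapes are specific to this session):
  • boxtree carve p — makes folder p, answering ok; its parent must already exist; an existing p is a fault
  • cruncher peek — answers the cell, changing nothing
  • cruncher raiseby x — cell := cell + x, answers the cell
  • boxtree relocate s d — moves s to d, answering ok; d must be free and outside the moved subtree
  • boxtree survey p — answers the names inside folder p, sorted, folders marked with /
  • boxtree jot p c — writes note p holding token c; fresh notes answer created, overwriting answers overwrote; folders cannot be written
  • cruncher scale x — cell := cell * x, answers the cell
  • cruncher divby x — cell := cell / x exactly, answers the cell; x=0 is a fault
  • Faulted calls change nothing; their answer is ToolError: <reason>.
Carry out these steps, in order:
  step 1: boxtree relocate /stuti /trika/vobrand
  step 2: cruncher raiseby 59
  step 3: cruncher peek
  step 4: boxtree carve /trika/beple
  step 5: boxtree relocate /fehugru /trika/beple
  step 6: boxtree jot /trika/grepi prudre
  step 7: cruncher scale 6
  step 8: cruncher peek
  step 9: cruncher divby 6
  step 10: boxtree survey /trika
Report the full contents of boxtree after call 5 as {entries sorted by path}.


→ boxtree relocate(s→/stuti, d→/trika/vobrand)
← ok
→ cruncher raiseby(x→59)
← 59
→ cruncher peek()
← 59
→ boxtree carve(p→/trika/beple)
← ok
→ boxtree relocate(s→/fehugru, d→/trika/beple)
← ToolError: exists
→ boxtree jot(p→/trika/grepi, c→prudre)
← created
→ cruncher scale(x→6)
← 354
→ cruncher peek()
← 354
→ cruncher divby(x→6)
← 59
→ boxtree survey(p→/trika)
← [beple/, grepi, vobrand/]

Answer: {fehugru=duce, trika/, trika/beple/, trika/vobrand/}


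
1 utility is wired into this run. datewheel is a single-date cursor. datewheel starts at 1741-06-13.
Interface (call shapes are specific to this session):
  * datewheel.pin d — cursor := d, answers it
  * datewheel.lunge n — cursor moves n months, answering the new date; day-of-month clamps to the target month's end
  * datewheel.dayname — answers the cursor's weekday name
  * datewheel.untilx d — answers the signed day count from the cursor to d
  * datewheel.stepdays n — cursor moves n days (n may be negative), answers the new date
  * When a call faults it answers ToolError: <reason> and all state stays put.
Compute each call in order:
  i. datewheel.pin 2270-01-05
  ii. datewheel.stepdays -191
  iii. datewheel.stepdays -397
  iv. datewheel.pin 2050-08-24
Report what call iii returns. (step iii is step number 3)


Answer: 2268-05-27

Derivation:
~$ datewheel.pin d='2270-01-05'
  2270-01-05
~$ datewheel.stepdays n='-191'
  2269-06-28
~$ datewheel.stepdays n='-397'
  2268-05-27
~$ datewheel.pin d='2050-08-24'
  2050-08-24


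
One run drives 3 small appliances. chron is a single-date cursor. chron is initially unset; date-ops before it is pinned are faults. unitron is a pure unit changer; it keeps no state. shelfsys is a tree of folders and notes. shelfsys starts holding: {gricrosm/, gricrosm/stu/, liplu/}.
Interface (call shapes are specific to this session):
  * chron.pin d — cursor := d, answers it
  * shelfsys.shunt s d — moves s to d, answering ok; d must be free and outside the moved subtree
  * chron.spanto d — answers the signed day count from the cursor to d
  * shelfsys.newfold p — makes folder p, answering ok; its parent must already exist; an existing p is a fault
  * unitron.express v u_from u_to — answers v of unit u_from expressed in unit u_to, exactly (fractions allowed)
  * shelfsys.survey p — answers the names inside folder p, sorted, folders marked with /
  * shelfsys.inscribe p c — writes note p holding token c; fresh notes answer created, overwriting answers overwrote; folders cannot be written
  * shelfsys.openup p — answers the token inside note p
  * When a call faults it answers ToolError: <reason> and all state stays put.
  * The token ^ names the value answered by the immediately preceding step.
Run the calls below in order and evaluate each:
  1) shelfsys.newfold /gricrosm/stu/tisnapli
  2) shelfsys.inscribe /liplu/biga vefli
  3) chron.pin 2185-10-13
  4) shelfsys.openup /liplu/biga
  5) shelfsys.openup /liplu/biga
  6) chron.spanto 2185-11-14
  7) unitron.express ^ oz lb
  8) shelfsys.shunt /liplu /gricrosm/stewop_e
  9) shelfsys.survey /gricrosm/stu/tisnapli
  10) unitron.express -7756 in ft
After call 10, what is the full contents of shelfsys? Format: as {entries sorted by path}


% 1. newfold(/gricrosm/stu/tisnapli) ~> ok
% 2. inscribe(/liplu/biga, vefli) ~> created
% 3. pin(2185-10-13) ~> 2185-10-13
% 4. openup(/liplu/biga) ~> vefli
% 5. openup(/liplu/biga) ~> vefli
% 6. spanto(2185-11-14) ~> 32
% 7. express(^, oz, lb) ~> 2
% 8. shunt(/liplu, /gricrosm/stewop_e) ~> ok
% 9. survey(/gricrosm/stu/tisnapli) ~> []
% 10. express(-7756, in, ft) ~> -1939/3

Answer: {gricrosm/, gricrosm/stewop_e/, gricrosm/stewop_e/biga=vefli, gricrosm/stu/, gricrosm/stu/tisnapli/}


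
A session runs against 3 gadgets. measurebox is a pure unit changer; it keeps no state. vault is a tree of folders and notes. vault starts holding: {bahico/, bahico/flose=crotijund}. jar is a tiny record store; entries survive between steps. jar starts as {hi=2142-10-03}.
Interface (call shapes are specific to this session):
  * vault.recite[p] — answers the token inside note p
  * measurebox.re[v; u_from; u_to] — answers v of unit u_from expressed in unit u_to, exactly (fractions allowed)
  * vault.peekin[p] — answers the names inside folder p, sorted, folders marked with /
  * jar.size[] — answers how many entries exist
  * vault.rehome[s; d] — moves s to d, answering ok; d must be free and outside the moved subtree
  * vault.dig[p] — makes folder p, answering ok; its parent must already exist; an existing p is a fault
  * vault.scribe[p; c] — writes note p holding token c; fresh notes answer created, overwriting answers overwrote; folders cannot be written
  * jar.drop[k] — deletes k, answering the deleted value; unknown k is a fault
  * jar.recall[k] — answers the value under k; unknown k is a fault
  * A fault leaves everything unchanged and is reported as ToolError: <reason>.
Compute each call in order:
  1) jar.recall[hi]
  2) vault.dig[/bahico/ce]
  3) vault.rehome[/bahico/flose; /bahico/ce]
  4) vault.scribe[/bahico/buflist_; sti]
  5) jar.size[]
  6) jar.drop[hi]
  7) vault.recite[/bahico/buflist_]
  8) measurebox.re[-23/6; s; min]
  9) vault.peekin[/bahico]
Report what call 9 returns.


Answer: [buflist_, ce/, flose]

Derivation:
> jar.recall hi
[out] 2142-10-03
> vault.dig /bahico/ce
[out] ok
> vault.rehome /bahico/flose /bahico/ce
[out] ToolError: exists
> vault.scribe /bahico/buflist_ sti
[out] created
> jar.size
[out] 1
> jar.drop hi
[out] 2142-10-03
> vault.recite /bahico/buflist_
[out] sti
> measurebox.re -23/6 s min
[out] -23/360
> vault.peekin /bahico
[out] [buflist_, ce/, flose]


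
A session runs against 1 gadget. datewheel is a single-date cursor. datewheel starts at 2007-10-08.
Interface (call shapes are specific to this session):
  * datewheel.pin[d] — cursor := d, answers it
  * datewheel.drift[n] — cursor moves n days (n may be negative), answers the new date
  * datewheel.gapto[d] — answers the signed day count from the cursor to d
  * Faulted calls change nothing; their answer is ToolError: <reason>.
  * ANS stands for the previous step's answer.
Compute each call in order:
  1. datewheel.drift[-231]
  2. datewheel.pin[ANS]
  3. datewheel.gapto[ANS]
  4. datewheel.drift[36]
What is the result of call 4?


Answer: 2007-03-27

Derivation:
Do: datewheel.drift[n→-231]
See: 2007-02-19
Do: datewheel.pin[d→ANS]
See: 2007-02-19
Do: datewheel.gapto[d→ANS]
See: 0
Do: datewheel.drift[n→36]
See: 2007-03-27


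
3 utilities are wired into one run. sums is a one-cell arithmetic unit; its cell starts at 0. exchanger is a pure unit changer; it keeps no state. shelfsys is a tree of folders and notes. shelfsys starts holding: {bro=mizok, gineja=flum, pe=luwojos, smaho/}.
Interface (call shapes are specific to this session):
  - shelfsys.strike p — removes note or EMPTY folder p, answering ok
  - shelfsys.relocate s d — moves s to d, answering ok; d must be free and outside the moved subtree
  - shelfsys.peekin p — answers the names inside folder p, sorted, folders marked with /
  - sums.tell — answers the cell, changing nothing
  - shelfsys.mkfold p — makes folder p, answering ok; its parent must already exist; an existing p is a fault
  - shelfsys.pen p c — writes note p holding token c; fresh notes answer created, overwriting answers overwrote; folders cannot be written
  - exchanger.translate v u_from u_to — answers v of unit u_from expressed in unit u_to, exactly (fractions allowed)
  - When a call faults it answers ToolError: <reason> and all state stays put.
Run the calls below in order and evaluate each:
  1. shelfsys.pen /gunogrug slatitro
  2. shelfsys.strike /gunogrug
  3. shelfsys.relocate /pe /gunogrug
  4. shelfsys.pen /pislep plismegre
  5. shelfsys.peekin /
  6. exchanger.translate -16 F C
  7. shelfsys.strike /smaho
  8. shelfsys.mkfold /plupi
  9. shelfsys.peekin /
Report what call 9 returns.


-> pen(p: /gunogrug, c: slatitro)
<- created
-> strike(p: /gunogrug)
<- ok
-> relocate(s: /pe, d: /gunogrug)
<- ok
-> pen(p: /pislep, c: plismegre)
<- created
-> peekin(p: /)
<- [bro, gineja, gunogrug, pislep, smaho/]
-> translate(v: -16, u_from: F, u_to: C)
<- -80/3
-> strike(p: /smaho)
<- ok
-> mkfold(p: /plupi)
<- ok
-> peekin(p: /)
<- [bro, gineja, gunogrug, pislep, plupi/]

Answer: [bro, gineja, gunogrug, pislep, plupi/]


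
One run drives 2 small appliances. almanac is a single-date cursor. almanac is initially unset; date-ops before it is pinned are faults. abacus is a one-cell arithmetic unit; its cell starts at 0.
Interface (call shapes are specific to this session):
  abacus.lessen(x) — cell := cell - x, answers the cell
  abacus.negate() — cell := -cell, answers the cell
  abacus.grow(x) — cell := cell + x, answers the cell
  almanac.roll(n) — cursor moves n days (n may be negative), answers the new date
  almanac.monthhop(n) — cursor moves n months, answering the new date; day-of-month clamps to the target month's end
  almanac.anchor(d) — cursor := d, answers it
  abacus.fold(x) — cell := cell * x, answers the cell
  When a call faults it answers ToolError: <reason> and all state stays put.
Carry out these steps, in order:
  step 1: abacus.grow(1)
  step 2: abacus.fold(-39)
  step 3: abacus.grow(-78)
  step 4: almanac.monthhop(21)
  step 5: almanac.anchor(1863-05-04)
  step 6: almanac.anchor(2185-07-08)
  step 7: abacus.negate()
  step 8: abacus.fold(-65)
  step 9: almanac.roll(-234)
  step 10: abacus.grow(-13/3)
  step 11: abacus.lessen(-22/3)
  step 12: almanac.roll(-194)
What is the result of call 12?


Answer: 2184-05-06

Derivation:
>>> abacus.grow x='1'
= 1
>>> abacus.fold x='-39'
= -39
>>> abacus.grow x='-78'
= -117
>>> almanac.monthhop n='21'
= ToolError: no date set
>>> almanac.anchor d='1863-05-04'
= 1863-05-04
>>> almanac.anchor d='2185-07-08'
= 2185-07-08
>>> abacus.negate
= 117
>>> abacus.fold x='-65'
= -7605
>>> almanac.roll n='-234'
= 2184-11-16
>>> abacus.grow x='-13/3'
= -22828/3
>>> abacus.lessen x='-22/3'
= -7602
>>> almanac.roll n='-194'
= 2184-05-06


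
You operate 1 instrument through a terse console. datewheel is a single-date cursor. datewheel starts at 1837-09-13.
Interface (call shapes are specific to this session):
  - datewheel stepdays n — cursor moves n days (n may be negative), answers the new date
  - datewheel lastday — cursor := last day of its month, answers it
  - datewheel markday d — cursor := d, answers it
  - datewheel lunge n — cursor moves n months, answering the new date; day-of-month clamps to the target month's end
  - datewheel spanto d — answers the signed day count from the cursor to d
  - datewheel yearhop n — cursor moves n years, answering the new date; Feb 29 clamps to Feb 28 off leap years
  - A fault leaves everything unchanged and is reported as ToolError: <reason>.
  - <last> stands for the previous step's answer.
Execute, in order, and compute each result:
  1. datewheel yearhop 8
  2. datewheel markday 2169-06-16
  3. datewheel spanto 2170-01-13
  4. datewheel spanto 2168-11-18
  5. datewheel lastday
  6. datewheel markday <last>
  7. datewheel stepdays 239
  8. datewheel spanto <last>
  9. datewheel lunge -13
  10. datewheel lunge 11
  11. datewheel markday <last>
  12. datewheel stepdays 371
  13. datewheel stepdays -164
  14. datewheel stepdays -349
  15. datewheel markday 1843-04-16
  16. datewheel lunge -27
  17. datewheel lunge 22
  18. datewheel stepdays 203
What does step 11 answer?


Answer: 2169-12-24

Derivation:
;; 1. datewheel yearhop(n: 8) : 1845-09-13
;; 2. datewheel markday(d: 2169-06-16) : 2169-06-16
;; 3. datewheel spanto(d: 2170-01-13) : 211
;; 4. datewheel spanto(d: 2168-11-18) : -210
;; 5. datewheel lastday() : 2169-06-30
;; 6. datewheel markday(d: <last>) : 2169-06-30
;; 7. datewheel stepdays(n: 239) : 2170-02-24
;; 8. datewheel spanto(d: <last>) : 0
;; 9. datewheel lunge(n: -13) : 2169-01-24
;; 10. datewheel lunge(n: 11) : 2169-12-24
;; 11. datewheel markday(d: <last>) : 2169-12-24
;; 12. datewheel stepdays(n: 371) : 2170-12-30
;; 13. datewheel stepdays(n: -164) : 2170-07-19
;; 14. datewheel stepdays(n: -349) : 2169-08-04
;; 15. datewheel markday(d: 1843-04-16) : 1843-04-16
;; 16. datewheel lunge(n: -27) : 1841-01-16
;; 17. datewheel lunge(n: 22) : 1842-11-16
;; 18. datewheel stepdays(n: 203) : 1843-06-07


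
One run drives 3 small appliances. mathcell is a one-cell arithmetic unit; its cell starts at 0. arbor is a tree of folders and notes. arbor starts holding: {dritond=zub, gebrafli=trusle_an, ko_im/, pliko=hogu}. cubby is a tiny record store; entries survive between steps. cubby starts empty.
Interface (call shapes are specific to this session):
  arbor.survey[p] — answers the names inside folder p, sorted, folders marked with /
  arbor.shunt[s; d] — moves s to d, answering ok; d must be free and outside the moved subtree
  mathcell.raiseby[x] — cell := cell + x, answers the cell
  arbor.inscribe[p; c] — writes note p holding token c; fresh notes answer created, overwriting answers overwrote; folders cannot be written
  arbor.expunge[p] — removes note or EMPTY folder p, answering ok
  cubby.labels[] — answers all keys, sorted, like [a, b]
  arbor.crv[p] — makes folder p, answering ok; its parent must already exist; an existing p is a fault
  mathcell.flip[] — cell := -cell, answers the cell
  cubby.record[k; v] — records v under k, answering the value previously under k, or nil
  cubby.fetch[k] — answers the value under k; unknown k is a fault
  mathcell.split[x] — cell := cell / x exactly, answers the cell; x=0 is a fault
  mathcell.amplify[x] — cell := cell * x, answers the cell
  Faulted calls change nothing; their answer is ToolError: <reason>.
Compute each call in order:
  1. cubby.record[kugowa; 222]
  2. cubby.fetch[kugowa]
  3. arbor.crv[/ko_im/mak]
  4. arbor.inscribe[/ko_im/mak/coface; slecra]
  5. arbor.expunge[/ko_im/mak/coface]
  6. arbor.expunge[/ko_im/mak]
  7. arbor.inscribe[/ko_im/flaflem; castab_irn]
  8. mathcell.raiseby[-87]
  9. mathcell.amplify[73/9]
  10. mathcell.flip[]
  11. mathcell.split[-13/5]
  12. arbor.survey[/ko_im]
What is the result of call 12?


Answer: [flaflem]

Derivation:
Using cubby.record passing k='kugowa', v='222', and see nil.
I try cubby.fetch passing k='kugowa': 222.
Then arbor.crv passing p='/ko_im/mak', and get ok.
Using arbor.inscribe passing p='/ko_im/mak/coface', c='slecra', giving created.
I use arbor.expunge passing p='/ko_im/mak/coface', which returns ok.
Next I call arbor.expunge passing p='/ko_im/mak', and get ok.
Calling arbor.inscribe passing p='/ko_im/flaflem', c='castab_irn', — result: created.
Using mathcell.raiseby passing x='-87', and get -87.
I invoke mathcell.amplify passing x='73/9', yielding -2117/3.
Invoking mathcell.flip(), and observe 2117/3.
Calling mathcell.split passing x='-13/5': -10585/39.
Calling arbor.survey passing p='/ko_im', → [flaflem].


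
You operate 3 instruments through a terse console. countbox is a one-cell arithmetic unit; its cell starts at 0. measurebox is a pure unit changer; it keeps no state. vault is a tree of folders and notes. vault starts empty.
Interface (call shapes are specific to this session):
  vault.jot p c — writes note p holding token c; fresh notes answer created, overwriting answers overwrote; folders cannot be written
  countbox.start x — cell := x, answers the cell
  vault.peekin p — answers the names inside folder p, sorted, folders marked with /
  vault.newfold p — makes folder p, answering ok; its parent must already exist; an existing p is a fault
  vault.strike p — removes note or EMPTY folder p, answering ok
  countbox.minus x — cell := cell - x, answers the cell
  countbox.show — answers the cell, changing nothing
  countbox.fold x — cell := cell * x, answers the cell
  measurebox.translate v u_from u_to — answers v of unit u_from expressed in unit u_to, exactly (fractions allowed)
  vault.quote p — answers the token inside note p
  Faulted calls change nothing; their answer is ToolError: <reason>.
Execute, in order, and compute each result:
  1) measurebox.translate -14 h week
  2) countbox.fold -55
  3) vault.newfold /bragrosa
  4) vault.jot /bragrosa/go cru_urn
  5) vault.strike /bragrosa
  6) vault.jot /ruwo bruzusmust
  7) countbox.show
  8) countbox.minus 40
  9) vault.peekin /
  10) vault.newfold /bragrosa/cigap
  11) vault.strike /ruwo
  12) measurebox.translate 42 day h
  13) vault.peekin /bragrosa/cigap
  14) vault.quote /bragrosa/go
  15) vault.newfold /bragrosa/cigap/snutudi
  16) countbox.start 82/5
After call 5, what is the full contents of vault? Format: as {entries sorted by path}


Answer: {bragrosa/, bragrosa/go=cru_urn}

Derivation:
$ measurebox.translate v: -14 u_from: h u_to: week
  -1/12
$ countbox.fold x: -55
  0
$ vault.newfold p: /bragrosa
  ok
$ vault.jot p: /bragrosa/go c: cru_urn
  created
$ vault.strike p: /bragrosa
  ToolError: not empty
$ vault.jot p: /ruwo c: bruzusmust
  created
$ countbox.show
  0
$ countbox.minus x: 40
  -40
$ vault.peekin p: /
  [bragrosa/, ruwo]
$ vault.newfold p: /bragrosa/cigap
  ok
$ vault.strike p: /ruwo
  ok
$ measurebox.translate v: 42 u_from: day u_to: h
  1008
$ vault.peekin p: /bragrosa/cigap
  []
$ vault.quote p: /bragrosa/go
  cru_urn
$ vault.newfold p: /bragrosa/cigap/snutudi
  ok
$ countbox.start x: 82/5
  82/5


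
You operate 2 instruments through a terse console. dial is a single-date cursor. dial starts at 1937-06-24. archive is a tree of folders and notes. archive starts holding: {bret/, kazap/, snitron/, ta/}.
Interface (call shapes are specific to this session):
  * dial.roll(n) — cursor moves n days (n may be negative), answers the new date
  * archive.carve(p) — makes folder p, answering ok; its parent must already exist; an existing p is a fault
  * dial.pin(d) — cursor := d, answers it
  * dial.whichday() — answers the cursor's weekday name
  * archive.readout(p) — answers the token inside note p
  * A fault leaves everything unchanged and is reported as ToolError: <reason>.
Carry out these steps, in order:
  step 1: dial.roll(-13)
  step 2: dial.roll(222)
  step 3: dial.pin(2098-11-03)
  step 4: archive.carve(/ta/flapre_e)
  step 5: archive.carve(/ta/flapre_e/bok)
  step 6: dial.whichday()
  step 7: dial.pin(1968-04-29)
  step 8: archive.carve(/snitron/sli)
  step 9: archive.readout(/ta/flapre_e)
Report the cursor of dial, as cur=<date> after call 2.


Answer: cur=1938-01-19

Derivation:
Now I run dial.roll with n='-13', and see 1937-06-11.
Using dial.roll with n='222': 1938-01-19.
I use dial.pin with d='2098-11-03': 2098-11-03.
I run archive.carve with p='/ta/flapre_e', — result: ok.
I call archive.carve with p='/ta/flapre_e/bok', yielding ok.
I run dial.whichday(), and get Monday.
Using dial.pin with d='1968-04-29', and observe 1968-04-29.
Then archive.carve with p='/snitron/sli', and get ok.
Using archive.readout with p='/ta/flapre_e', and observe ToolError: is a directory.


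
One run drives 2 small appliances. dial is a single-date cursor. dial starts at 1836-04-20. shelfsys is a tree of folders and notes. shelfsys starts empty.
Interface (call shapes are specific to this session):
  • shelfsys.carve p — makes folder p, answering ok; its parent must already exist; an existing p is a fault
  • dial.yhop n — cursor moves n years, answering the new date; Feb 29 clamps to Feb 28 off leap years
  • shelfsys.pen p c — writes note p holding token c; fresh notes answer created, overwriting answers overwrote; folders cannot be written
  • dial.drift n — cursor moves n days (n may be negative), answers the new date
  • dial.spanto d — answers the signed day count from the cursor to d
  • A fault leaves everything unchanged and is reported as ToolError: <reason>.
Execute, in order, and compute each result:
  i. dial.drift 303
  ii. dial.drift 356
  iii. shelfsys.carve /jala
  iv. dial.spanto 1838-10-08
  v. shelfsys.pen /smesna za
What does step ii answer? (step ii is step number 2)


I try drift(n=303), and get 1837-02-17.
I use drift(n=356), and see 1838-02-08.
Now I run carve(p=/jala), and get ok.
Now I run spanto(d=1838-10-08), giving 242.
Invoking pen(p=/smesna, c=za), and observe created.

Answer: 1838-02-08


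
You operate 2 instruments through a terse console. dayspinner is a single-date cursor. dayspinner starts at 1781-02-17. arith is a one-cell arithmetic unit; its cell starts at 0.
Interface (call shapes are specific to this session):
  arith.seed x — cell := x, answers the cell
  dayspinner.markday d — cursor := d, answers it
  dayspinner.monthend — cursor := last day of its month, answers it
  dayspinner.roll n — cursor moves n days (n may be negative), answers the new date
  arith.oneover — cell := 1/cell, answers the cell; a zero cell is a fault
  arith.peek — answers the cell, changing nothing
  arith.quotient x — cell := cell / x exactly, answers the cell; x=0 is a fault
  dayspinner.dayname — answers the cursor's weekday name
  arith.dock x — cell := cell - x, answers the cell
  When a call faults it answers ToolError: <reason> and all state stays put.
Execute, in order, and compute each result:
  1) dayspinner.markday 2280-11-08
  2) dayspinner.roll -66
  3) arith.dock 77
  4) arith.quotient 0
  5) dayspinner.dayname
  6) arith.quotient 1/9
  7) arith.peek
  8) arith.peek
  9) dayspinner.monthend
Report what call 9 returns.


% dayspinner.markday 2280-11-08
= 2280-11-08
% dayspinner.roll -66
= 2280-09-03
% arith.dock 77
= -77
% arith.quotient 0
= ToolError: division by zero
% dayspinner.dayname
= Friday
% arith.quotient 1/9
= -693
% arith.peek
= -693
% arith.peek
= -693
% dayspinner.monthend
= 2280-09-30

Answer: 2280-09-30


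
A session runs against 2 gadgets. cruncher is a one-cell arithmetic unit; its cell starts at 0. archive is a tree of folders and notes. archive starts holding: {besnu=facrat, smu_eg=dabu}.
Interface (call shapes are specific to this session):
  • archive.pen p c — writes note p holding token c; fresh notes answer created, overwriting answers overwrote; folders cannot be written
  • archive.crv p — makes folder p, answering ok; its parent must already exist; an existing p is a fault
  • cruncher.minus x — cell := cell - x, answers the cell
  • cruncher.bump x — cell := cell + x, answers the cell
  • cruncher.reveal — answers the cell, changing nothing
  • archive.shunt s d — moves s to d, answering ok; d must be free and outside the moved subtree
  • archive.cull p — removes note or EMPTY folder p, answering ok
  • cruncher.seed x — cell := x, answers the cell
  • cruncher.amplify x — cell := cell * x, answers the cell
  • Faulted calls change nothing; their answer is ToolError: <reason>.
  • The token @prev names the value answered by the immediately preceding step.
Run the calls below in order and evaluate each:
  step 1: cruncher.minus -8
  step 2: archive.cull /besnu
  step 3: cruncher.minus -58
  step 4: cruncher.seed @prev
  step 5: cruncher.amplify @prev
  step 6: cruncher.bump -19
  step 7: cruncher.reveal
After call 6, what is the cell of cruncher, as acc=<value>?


Answer: acc=4337

Derivation:
→ cruncher.minus(x→-8)
← 8
→ archive.cull(p→/besnu)
← ok
→ cruncher.minus(x→-58)
← 66
→ cruncher.seed(x→@prev)
← 66
→ cruncher.amplify(x→@prev)
← 4356
→ cruncher.bump(x→-19)
← 4337
→ cruncher.reveal()
← 4337


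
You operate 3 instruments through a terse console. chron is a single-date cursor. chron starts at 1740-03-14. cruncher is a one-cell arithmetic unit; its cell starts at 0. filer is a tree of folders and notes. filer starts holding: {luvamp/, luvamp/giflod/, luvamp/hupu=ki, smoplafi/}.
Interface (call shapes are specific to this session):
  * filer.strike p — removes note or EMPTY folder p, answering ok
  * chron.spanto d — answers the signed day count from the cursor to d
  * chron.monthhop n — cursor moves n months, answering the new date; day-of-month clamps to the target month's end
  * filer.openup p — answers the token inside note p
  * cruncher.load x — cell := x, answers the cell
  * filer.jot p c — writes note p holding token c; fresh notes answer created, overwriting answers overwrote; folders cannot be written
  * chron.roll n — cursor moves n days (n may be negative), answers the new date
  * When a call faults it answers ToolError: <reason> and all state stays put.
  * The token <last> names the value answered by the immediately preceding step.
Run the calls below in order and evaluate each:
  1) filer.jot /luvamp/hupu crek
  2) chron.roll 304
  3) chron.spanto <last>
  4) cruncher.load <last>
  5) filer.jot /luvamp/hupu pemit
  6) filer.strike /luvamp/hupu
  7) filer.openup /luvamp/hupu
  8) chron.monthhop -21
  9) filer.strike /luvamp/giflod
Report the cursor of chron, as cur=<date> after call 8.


I call filer.jot passing p=/luvamp/hupu, c=crek, and get overwrote.
Calling chron.roll passing n=304, yielding 1741-01-12.
I invoke chron.spanto passing d=<last>, giving 0.
Now I run cruncher.load passing x=<last>, and get 0.
Then filer.jot passing p=/luvamp/hupu, c=pemit, and get overwrote.
I invoke filer.strike passing p=/luvamp/hupu, yielding ok.
I call filer.openup passing p=/luvamp/hupu, → ToolError: not found.
I try chron.monthhop passing n=-21, and observe 1739-04-12.
Now I run filer.strike passing p=/luvamp/giflod, — result: ok.

Answer: cur=1739-04-12


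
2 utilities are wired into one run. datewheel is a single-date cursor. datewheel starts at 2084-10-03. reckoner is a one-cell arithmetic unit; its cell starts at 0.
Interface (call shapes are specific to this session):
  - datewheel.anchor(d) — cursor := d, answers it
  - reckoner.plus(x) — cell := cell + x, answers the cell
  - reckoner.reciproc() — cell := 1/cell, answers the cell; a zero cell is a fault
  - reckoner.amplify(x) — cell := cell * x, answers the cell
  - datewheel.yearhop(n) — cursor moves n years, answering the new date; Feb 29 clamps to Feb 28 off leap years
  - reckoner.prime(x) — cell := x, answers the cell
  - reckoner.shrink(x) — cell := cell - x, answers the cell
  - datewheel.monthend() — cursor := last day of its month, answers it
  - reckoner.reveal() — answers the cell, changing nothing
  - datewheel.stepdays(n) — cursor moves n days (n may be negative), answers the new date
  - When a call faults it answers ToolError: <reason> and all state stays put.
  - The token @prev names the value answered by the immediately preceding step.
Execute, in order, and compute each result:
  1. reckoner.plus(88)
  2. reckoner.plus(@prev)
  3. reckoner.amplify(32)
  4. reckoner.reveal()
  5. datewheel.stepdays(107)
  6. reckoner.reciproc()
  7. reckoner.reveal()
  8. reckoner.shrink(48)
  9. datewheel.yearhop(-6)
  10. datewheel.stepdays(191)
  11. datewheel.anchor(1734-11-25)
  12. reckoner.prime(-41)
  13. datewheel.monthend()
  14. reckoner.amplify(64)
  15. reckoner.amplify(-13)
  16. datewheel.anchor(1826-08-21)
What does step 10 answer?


Do: plus[x: 88]
See: 88
Do: plus[x: @prev]
See: 176
Do: amplify[x: 32]
See: 5632
Do: reveal[]
See: 5632
Do: stepdays[n: 107]
See: 2085-01-18
Do: reciproc[]
See: 1/5632
Do: reveal[]
See: 1/5632
Do: shrink[x: 48]
See: -270335/5632
Do: yearhop[n: -6]
See: 2079-01-18
Do: stepdays[n: 191]
See: 2079-07-28
Do: anchor[d: 1734-11-25]
See: 1734-11-25
Do: prime[x: -41]
See: -41
Do: monthend[]
See: 1734-11-30
Do: amplify[x: 64]
See: -2624
Do: amplify[x: -13]
See: 34112
Do: anchor[d: 1826-08-21]
See: 1826-08-21

Answer: 2079-07-28
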